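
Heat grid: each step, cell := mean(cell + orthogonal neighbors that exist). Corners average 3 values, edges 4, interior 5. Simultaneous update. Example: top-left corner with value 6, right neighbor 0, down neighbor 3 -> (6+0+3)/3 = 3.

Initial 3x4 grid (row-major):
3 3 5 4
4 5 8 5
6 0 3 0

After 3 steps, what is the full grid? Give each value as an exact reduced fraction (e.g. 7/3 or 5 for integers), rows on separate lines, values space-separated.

Answer: 851/216 7643/1800 15911/3600 9757/2160
28357/7200 23701/6000 12553/3000 58669/14400
1579/432 26897/7200 25897/7200 3941/1080

Derivation:
After step 1:
  10/3 4 5 14/3
  9/2 4 26/5 17/4
  10/3 7/2 11/4 8/3
After step 2:
  71/18 49/12 283/60 167/36
  91/24 106/25 106/25 1007/240
  34/9 163/48 847/240 29/9
After step 3:
  851/216 7643/1800 15911/3600 9757/2160
  28357/7200 23701/6000 12553/3000 58669/14400
  1579/432 26897/7200 25897/7200 3941/1080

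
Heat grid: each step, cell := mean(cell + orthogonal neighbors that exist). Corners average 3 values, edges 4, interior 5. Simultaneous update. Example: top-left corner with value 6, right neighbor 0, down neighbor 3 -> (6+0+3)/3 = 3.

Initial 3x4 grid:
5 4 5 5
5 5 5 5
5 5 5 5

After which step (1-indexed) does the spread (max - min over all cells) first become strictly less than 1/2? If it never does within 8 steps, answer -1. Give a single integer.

Answer: 1

Derivation:
Step 1: max=5, min=14/3, spread=1/3
  -> spread < 1/2 first at step 1
Step 2: max=5, min=569/120, spread=31/120
Step 3: max=5, min=5189/1080, spread=211/1080
Step 4: max=8953/1800, min=523103/108000, spread=14077/108000
Step 5: max=536317/108000, min=4719593/972000, spread=5363/48600
Step 6: max=297131/60000, min=142059191/29160000, spread=93859/1166400
Step 7: max=480663533/97200000, min=8537725519/1749600000, spread=4568723/69984000
Step 8: max=14398381111/2916000000, min=513099564371/104976000000, spread=8387449/167961600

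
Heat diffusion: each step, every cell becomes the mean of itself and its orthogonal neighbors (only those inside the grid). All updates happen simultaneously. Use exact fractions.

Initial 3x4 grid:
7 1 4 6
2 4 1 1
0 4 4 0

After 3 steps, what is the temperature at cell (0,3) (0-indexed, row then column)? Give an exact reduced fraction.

Answer: 791/270

Derivation:
Step 1: cell (0,3) = 11/3
Step 2: cell (0,3) = 26/9
Step 3: cell (0,3) = 791/270
Full grid after step 3:
  6809/2160 11851/3600 671/225 791/270
  43609/14400 8353/3000 16691/6000 556/225
  949/360 6409/2400 16747/7200 4993/2160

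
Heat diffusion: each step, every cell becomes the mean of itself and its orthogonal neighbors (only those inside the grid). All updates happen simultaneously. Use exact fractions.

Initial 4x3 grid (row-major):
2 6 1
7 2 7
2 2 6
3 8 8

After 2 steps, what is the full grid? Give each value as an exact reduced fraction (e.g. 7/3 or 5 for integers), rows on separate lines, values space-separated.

After step 1:
  5 11/4 14/3
  13/4 24/5 4
  7/2 4 23/4
  13/3 21/4 22/3
After step 2:
  11/3 1033/240 137/36
  331/80 94/25 1153/240
  181/48 233/50 253/48
  157/36 251/48 55/9

Answer: 11/3 1033/240 137/36
331/80 94/25 1153/240
181/48 233/50 253/48
157/36 251/48 55/9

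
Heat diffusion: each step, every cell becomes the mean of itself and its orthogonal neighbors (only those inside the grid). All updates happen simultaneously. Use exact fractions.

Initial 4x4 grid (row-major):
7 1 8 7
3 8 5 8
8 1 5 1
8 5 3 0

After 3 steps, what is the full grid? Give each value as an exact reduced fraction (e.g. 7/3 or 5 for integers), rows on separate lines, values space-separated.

Answer: 10591/2160 39793/7200 39409/7200 823/135
2443/450 28813/6000 8119/1500 35839/7200
61/12 101/20 23579/6000 29087/7200
491/90 22/5 3379/900 1285/432

Derivation:
After step 1:
  11/3 6 21/4 23/3
  13/2 18/5 34/5 21/4
  5 27/5 3 7/2
  7 17/4 13/4 4/3
After step 2:
  97/18 1111/240 1543/240 109/18
  563/120 283/50 239/50 1393/240
  239/40 17/4 439/100 157/48
  65/12 199/40 71/24 97/36
After step 3:
  10591/2160 39793/7200 39409/7200 823/135
  2443/450 28813/6000 8119/1500 35839/7200
  61/12 101/20 23579/6000 29087/7200
  491/90 22/5 3379/900 1285/432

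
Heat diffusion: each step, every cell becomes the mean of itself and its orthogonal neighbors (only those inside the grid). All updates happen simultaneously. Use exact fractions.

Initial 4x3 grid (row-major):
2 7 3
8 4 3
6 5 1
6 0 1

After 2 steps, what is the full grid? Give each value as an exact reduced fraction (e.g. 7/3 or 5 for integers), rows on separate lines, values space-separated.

After step 1:
  17/3 4 13/3
  5 27/5 11/4
  25/4 16/5 5/2
  4 3 2/3
After step 2:
  44/9 97/20 133/36
  1339/240 407/100 899/240
  369/80 407/100 547/240
  53/12 163/60 37/18

Answer: 44/9 97/20 133/36
1339/240 407/100 899/240
369/80 407/100 547/240
53/12 163/60 37/18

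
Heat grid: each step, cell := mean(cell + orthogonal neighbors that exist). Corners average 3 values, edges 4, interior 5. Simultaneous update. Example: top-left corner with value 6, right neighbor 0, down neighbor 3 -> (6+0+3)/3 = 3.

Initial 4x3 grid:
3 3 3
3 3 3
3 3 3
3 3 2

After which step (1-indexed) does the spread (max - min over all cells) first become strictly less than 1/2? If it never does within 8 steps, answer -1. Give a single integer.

Answer: 1

Derivation:
Step 1: max=3, min=8/3, spread=1/3
  -> spread < 1/2 first at step 1
Step 2: max=3, min=49/18, spread=5/18
Step 3: max=3, min=607/216, spread=41/216
Step 4: max=3, min=73543/25920, spread=4217/25920
Step 5: max=21521/7200, min=4456451/1555200, spread=38417/311040
Step 6: max=429403/144000, min=268735789/93312000, spread=1903471/18662400
Step 7: max=12844241/4320000, min=16195170911/5598720000, spread=18038617/223948800
Step 8: max=1153473241/388800000, min=974501417149/335923200000, spread=883978523/13436928000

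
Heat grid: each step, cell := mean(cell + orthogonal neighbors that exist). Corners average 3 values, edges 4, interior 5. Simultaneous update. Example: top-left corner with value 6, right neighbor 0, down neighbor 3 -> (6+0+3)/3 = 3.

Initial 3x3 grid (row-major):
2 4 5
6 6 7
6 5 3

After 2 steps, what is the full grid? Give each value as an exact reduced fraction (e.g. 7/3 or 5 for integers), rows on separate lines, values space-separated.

After step 1:
  4 17/4 16/3
  5 28/5 21/4
  17/3 5 5
After step 2:
  53/12 1151/240 89/18
  76/15 251/50 1271/240
  47/9 319/60 61/12

Answer: 53/12 1151/240 89/18
76/15 251/50 1271/240
47/9 319/60 61/12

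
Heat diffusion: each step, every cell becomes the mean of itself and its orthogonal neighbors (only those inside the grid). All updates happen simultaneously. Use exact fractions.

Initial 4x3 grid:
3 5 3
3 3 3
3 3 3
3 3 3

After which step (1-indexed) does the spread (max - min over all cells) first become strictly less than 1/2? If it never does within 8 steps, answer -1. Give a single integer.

Step 1: max=11/3, min=3, spread=2/3
Step 2: max=427/120, min=3, spread=67/120
Step 3: max=3677/1080, min=3, spread=437/1080
  -> spread < 1/2 first at step 3
Step 4: max=1453531/432000, min=1509/500, spread=29951/86400
Step 5: max=12879821/3888000, min=10283/3375, spread=206761/777600
Step 6: max=5121795571/1555200000, min=8265671/2700000, spread=14430763/62208000
Step 7: max=305043741689/93312000000, min=665652727/216000000, spread=139854109/746496000
Step 8: max=18218631890251/5598720000000, min=60171228977/19440000000, spread=7114543559/44789760000

Answer: 3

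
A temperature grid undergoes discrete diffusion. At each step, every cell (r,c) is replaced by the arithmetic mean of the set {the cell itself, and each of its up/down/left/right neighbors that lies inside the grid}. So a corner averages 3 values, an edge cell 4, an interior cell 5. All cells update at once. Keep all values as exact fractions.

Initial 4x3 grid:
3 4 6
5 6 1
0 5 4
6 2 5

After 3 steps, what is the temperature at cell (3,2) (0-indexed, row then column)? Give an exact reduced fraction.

Step 1: cell (3,2) = 11/3
Step 2: cell (3,2) = 143/36
Step 3: cell (3,2) = 4067/1080
Full grid after step 3:
  973/240 59327/14400 8887/2160
  771/200 24043/6000 7189/1800
  3377/900 1403/375 3527/900
  1921/540 27401/7200 4067/1080

Answer: 4067/1080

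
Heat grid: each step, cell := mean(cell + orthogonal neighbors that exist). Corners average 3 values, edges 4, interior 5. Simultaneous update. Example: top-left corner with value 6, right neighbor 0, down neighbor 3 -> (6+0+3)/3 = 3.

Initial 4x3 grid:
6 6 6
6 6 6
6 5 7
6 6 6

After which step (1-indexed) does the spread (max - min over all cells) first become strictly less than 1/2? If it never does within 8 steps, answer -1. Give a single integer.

Step 1: max=19/3, min=23/4, spread=7/12
Step 2: max=295/48, min=35/6, spread=5/16
  -> spread < 1/2 first at step 2
Step 3: max=655/108, min=14111/2400, spread=4001/21600
Step 4: max=1303241/216000, min=28393/4800, spread=6389/54000
Step 5: max=101528/16875, min=356119/60000, spread=1753/21600
Step 6: max=233485483/38880000, min=925063307/155520000, spread=71029/1244160
Step 7: max=5829492413/972000000, min=23164152527/3888000000, spread=410179/10368000
Step 8: max=838851613423/139968000000, min=3338276580067/559872000000, spread=45679663/1492992000

Answer: 2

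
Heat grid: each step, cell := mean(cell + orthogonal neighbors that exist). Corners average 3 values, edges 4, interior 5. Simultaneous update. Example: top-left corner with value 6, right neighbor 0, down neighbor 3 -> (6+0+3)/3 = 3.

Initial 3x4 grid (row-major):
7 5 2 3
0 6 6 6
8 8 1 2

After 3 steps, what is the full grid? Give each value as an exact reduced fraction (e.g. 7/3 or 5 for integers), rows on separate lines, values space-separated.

Answer: 679/144 347/75 7663/1800 8617/2160
72469/14400 28631/6000 26011/6000 57329/14400
2221/432 17881/3600 5267/1200 953/240

Derivation:
After step 1:
  4 5 4 11/3
  21/4 5 21/5 17/4
  16/3 23/4 17/4 3
After step 2:
  19/4 9/2 253/60 143/36
  235/48 126/25 217/50 907/240
  49/9 61/12 43/10 23/6
After step 3:
  679/144 347/75 7663/1800 8617/2160
  72469/14400 28631/6000 26011/6000 57329/14400
  2221/432 17881/3600 5267/1200 953/240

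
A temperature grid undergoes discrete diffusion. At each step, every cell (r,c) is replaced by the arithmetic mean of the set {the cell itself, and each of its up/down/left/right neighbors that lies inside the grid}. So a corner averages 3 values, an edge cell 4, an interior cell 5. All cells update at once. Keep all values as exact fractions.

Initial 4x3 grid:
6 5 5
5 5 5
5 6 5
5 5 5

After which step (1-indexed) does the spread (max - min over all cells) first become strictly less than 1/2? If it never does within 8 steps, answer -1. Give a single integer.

Answer: 1

Derivation:
Step 1: max=16/3, min=5, spread=1/3
  -> spread < 1/2 first at step 1
Step 2: max=95/18, min=61/12, spread=7/36
Step 3: max=11327/2160, min=12293/2400, spread=2633/21600
Step 4: max=563479/108000, min=370261/72000, spread=647/8640
Step 5: max=40494617/7776000, min=13346539/2592000, spread=455/7776
Step 6: max=2424424603/466560000, min=801939101/155520000, spread=186073/4665600
Step 7: max=145328837177/27993600000, min=48137418559/9331200000, spread=1833163/55987200
Step 8: max=8711455033243/1679616000000, min=2890350609581/559872000000, spread=80806409/3359232000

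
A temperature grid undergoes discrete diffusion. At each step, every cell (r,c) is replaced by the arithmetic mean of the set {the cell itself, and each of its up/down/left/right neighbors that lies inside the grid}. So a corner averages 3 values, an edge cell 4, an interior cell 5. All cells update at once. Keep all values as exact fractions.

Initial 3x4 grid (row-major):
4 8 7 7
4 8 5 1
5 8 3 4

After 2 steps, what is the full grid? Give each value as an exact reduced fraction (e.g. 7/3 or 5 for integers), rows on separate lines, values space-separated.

Answer: 52/9 763/120 233/40 16/3
457/80 147/25 137/25 1003/240
203/36 349/60 277/60 143/36

Derivation:
After step 1:
  16/3 27/4 27/4 5
  21/4 33/5 24/5 17/4
  17/3 6 5 8/3
After step 2:
  52/9 763/120 233/40 16/3
  457/80 147/25 137/25 1003/240
  203/36 349/60 277/60 143/36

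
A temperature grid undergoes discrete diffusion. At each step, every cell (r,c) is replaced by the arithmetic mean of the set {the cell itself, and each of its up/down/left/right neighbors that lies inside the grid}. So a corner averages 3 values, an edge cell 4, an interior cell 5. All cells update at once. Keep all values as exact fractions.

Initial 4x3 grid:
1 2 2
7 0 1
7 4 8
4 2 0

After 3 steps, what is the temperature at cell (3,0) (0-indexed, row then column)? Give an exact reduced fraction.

Step 1: cell (3,0) = 13/3
Step 2: cell (3,0) = 37/9
Step 3: cell (3,0) = 8747/2160
Full grid after step 3:
  3199/1080 2371/960 4873/2160
  5047/1440 613/200 1951/720
  5779/1440 173/48 1141/360
  8747/2160 5177/1440 3601/1080

Answer: 8747/2160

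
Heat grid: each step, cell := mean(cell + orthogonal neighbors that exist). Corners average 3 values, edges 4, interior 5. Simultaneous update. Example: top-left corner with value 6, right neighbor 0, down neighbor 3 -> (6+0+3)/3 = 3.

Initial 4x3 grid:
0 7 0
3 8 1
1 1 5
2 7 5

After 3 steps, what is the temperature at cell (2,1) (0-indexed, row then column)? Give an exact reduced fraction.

Answer: 933/250

Derivation:
Step 1: cell (2,1) = 22/5
Step 2: cell (2,1) = 169/50
Step 3: cell (2,1) = 933/250
Full grid after step 3:
  707/216 16601/4800 1445/432
  23819/7200 843/250 6511/1800
  22439/7200 933/250 13457/3600
  3727/1080 17701/4800 9049/2160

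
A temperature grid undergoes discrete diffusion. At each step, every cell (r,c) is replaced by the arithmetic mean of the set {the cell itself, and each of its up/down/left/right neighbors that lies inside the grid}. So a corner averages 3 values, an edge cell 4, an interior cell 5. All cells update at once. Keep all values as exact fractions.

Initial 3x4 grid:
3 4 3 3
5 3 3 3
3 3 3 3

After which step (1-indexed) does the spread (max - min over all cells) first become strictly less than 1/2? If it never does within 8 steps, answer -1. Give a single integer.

Answer: 4

Derivation:
Step 1: max=4, min=3, spread=1
Step 2: max=443/120, min=3, spread=83/120
Step 3: max=18/5, min=3, spread=3/5
Step 4: max=75307/21600, min=27553/9000, spread=45899/108000
  -> spread < 1/2 first at step 4
Step 5: max=4480483/1296000, min=36971/12000, spread=97523/259200
Step 6: max=88397239/25920000, min=52624/16875, spread=302671/1036800
Step 7: max=15797001503/4665600000, min=101723837/32400000, spread=45950759/186624000
Step 8: max=940821693677/279936000000, min=2049397661/648000000, spread=443855233/2239488000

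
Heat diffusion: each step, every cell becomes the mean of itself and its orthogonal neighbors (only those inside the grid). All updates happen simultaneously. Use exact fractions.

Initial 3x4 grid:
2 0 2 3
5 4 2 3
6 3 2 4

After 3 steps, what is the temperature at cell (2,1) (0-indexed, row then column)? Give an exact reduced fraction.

Answer: 12437/3600

Derivation:
Step 1: cell (2,1) = 15/4
Step 2: cell (2,1) = 419/120
Step 3: cell (2,1) = 12437/3600
Full grid after step 3:
  1547/540 18749/7200 17149/7200 5431/2160
  16411/4800 2977/1000 16507/6000 9707/3600
  8083/2160 12437/3600 901/300 1051/360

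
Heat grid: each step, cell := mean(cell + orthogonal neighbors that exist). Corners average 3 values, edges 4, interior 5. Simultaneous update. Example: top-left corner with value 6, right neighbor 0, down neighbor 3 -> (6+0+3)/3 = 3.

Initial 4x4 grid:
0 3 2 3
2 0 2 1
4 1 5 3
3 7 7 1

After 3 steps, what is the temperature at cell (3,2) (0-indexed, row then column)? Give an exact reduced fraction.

Step 1: cell (3,2) = 5
Step 2: cell (3,2) = 503/120
Step 3: cell (3,2) = 2809/720
Full grid after step 3:
  3631/2160 2561/1440 4999/2400 17/8
  743/360 13237/6000 2353/1000 5899/2400
  5329/1800 9467/3000 19207/6000 4397/1440
  4067/1080 14033/3600 2809/720 7861/2160

Answer: 2809/720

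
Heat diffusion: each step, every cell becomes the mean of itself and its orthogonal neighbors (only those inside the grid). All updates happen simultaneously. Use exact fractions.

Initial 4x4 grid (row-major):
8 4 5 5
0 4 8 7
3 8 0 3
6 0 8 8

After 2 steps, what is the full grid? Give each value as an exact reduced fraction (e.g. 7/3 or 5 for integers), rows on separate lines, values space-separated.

After step 1:
  4 21/4 11/2 17/3
  15/4 24/5 24/5 23/4
  17/4 3 27/5 9/2
  3 11/2 4 19/3
After step 2:
  13/3 391/80 1273/240 203/36
  21/5 108/25 21/4 1243/240
  7/2 459/100 217/50 1319/240
  17/4 31/8 637/120 89/18

Answer: 13/3 391/80 1273/240 203/36
21/5 108/25 21/4 1243/240
7/2 459/100 217/50 1319/240
17/4 31/8 637/120 89/18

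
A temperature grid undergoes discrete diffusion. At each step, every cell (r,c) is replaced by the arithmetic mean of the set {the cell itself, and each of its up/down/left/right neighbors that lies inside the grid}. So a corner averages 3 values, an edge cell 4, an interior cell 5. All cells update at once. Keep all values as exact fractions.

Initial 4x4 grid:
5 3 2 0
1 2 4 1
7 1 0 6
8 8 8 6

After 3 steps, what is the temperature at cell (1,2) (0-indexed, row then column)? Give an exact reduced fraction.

Step 1: cell (1,2) = 9/5
Step 2: cell (1,2) = 64/25
Step 3: cell (1,2) = 5293/2000
Full grid after step 3:
  733/240 2149/800 1837/800 497/240
  4271/1200 1229/400 5293/2000 3263/1200
  16373/3600 25261/6000 23809/6000 13541/3600
  11971/2160 38491/7200 36067/7200 10663/2160

Answer: 5293/2000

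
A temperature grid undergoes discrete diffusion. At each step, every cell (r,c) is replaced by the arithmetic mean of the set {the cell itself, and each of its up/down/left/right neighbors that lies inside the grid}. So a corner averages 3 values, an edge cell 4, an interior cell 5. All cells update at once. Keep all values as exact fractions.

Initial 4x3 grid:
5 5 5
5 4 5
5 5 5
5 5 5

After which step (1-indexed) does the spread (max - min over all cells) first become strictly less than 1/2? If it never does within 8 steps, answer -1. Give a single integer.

Step 1: max=5, min=19/4, spread=1/4
  -> spread < 1/2 first at step 1
Step 2: max=5, min=477/100, spread=23/100
Step 3: max=1987/400, min=23189/4800, spread=131/960
Step 4: max=35609/7200, min=209449/43200, spread=841/8640
Step 5: max=7106627/1440000, min=83857949/17280000, spread=56863/691200
Step 6: max=63810457/12960000, min=756065659/155520000, spread=386393/6220800
Step 7: max=25499641187/5184000000, min=302646276869/62208000000, spread=26795339/497664000
Step 8: max=1528113850333/311040000000, min=18178584285871/3732480000000, spread=254051069/5971968000

Answer: 1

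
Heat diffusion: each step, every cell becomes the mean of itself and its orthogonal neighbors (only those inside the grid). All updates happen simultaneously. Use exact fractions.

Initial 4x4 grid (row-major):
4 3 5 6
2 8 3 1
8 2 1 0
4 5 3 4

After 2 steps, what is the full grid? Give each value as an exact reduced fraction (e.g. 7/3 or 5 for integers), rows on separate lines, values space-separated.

After step 1:
  3 5 17/4 4
  11/2 18/5 18/5 5/2
  4 24/5 9/5 3/2
  17/3 7/2 13/4 7/3
After step 2:
  9/2 317/80 337/80 43/12
  161/40 9/2 63/20 29/10
  599/120 177/50 299/100 61/30
  79/18 1033/240 653/240 85/36

Answer: 9/2 317/80 337/80 43/12
161/40 9/2 63/20 29/10
599/120 177/50 299/100 61/30
79/18 1033/240 653/240 85/36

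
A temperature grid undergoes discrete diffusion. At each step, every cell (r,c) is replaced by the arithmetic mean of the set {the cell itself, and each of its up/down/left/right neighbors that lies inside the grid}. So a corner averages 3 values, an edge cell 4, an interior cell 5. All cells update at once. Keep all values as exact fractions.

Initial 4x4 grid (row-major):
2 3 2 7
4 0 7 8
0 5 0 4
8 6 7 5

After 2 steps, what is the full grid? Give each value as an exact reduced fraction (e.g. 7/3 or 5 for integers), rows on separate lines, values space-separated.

After step 1:
  3 7/4 19/4 17/3
  3/2 19/5 17/5 13/2
  17/4 11/5 23/5 17/4
  14/3 13/2 9/2 16/3
After step 2:
  25/12 133/40 467/120 203/36
  251/80 253/100 461/100 1189/240
  757/240 427/100 379/100 1241/240
  185/36 67/15 157/30 169/36

Answer: 25/12 133/40 467/120 203/36
251/80 253/100 461/100 1189/240
757/240 427/100 379/100 1241/240
185/36 67/15 157/30 169/36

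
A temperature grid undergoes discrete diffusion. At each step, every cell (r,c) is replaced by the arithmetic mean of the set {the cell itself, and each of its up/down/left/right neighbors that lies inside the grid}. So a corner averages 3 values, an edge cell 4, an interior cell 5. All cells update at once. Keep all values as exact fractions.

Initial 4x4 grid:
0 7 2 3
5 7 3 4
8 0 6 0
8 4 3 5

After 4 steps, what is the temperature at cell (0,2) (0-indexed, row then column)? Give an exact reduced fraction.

Step 1: cell (0,2) = 15/4
Step 2: cell (0,2) = 303/80
Step 3: cell (0,2) = 8639/2400
Step 4: cell (0,2) = 271061/72000
Full grid after step 4:
  23909/5400 293501/72000 271061/72000 2302/675
  108997/24000 2161/500 18401/5000 83737/24000
  1053229/216000 78073/18000 14051/3600 729313/216000
  156929/32400 986929/216000 823033/216000 115859/32400

Answer: 271061/72000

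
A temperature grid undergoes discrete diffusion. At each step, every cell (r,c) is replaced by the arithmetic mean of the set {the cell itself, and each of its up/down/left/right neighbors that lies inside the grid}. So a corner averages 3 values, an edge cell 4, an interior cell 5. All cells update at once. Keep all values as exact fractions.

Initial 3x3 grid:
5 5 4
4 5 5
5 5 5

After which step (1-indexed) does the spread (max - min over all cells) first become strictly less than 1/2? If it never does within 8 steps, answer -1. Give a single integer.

Answer: 1

Derivation:
Step 1: max=5, min=14/3, spread=1/3
  -> spread < 1/2 first at step 1
Step 2: max=59/12, min=1133/240, spread=47/240
Step 3: max=389/80, min=5099/1080, spread=61/432
Step 4: max=209167/43200, min=307363/64800, spread=511/5184
Step 5: max=12500149/2592000, min=18480911/3888000, spread=4309/62208
Step 6: max=249501901/51840000, min=1111416367/233280000, spread=36295/746496
Step 7: max=44835150941/9331200000, min=66774956099/13996800000, spread=305773/8957952
Step 8: max=2687378070527/559872000000, min=4010942488603/839808000000, spread=2575951/107495424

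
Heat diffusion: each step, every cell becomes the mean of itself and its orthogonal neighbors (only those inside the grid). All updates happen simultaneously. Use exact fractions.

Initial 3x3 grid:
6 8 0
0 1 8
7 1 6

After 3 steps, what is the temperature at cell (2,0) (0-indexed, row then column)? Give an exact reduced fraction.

Answer: 7681/2160

Derivation:
Step 1: cell (2,0) = 8/3
Step 2: cell (2,0) = 119/36
Step 3: cell (2,0) = 7681/2160
Full grid after step 3:
  8581/2160 6503/1600 4693/1080
  26201/7200 23749/6000 59527/14400
  7681/2160 53627/14400 1481/360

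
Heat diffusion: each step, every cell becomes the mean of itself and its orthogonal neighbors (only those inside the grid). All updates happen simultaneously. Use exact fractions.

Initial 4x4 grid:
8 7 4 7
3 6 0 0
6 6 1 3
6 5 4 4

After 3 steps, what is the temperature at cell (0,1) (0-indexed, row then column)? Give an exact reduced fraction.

Step 1: cell (0,1) = 25/4
Step 2: cell (0,1) = 423/80
Step 3: cell (0,1) = 12073/2400
Full grid after step 3:
  1331/240 12073/2400 29299/7200 7417/2160
  6419/1200 9239/2000 21319/6000 1369/450
  3709/720 26893/6000 20863/6000 644/225
  11203/2160 6659/1440 26503/7200 6913/2160

Answer: 12073/2400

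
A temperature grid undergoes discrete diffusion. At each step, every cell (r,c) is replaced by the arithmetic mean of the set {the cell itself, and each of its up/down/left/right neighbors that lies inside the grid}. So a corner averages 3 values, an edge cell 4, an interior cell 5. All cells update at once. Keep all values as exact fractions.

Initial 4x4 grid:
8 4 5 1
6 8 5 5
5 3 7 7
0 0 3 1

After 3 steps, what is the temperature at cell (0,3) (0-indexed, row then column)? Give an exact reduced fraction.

Answer: 985/216

Derivation:
Step 1: cell (0,3) = 11/3
Step 2: cell (0,3) = 143/36
Step 3: cell (0,3) = 985/216
Full grid after step 3:
  4079/720 2231/400 17171/3600 985/216
  4317/800 10109/2000 15017/3000 2047/450
  28213/7200 12689/3000 25549/6000 4007/900
  3233/1080 21673/7200 25801/7200 1667/432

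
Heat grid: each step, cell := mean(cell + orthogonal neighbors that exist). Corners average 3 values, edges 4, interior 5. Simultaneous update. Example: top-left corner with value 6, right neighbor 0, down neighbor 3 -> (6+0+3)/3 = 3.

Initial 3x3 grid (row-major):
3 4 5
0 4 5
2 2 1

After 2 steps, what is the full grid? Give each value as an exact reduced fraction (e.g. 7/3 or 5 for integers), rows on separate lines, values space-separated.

Answer: 103/36 7/2 149/36
107/48 61/20 169/48
35/18 37/16 26/9

Derivation:
After step 1:
  7/3 4 14/3
  9/4 3 15/4
  4/3 9/4 8/3
After step 2:
  103/36 7/2 149/36
  107/48 61/20 169/48
  35/18 37/16 26/9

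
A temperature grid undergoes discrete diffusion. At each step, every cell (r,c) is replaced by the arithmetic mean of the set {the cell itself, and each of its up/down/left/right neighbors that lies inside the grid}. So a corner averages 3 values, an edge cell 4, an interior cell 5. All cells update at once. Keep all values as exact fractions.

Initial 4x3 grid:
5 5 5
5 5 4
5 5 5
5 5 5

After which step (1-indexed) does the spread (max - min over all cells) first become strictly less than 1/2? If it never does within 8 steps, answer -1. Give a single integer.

Step 1: max=5, min=14/3, spread=1/3
  -> spread < 1/2 first at step 1
Step 2: max=5, min=569/120, spread=31/120
Step 3: max=5, min=5189/1080, spread=211/1080
Step 4: max=8953/1800, min=523103/108000, spread=14077/108000
Step 5: max=536317/108000, min=4719593/972000, spread=5363/48600
Step 6: max=297131/60000, min=142059191/29160000, spread=93859/1166400
Step 7: max=480663533/97200000, min=8537725519/1749600000, spread=4568723/69984000
Step 8: max=14398381111/2916000000, min=513099564371/104976000000, spread=8387449/167961600

Answer: 1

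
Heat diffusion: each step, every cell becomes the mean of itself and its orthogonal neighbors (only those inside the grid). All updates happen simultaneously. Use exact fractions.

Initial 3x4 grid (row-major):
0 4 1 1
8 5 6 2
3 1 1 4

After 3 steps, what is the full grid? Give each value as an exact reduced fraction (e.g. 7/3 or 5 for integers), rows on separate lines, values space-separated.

Answer: 451/120 967/300 5387/1800 1075/432
91/25 453/125 17299/6000 40601/14400
451/120 3943/1200 11299/3600 1159/432

Derivation:
After step 1:
  4 5/2 3 4/3
  4 24/5 3 13/4
  4 5/2 3 7/3
After step 2:
  7/2 143/40 59/24 91/36
  21/5 84/25 341/100 119/48
  7/2 143/40 65/24 103/36
After step 3:
  451/120 967/300 5387/1800 1075/432
  91/25 453/125 17299/6000 40601/14400
  451/120 3943/1200 11299/3600 1159/432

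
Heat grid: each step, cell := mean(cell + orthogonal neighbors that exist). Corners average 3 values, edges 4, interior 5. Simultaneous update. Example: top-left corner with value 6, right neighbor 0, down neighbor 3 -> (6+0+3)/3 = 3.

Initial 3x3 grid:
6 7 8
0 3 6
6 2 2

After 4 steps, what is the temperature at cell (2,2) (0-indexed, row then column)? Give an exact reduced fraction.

Step 1: cell (2,2) = 10/3
Step 2: cell (2,2) = 34/9
Step 3: cell (2,2) = 2099/540
Step 4: cell (2,2) = 65699/16200
Full grid after step 4:
  582217/129600 256529/54000 71813/14400
  383621/96000 1544143/360000 3891089/864000
  117773/32400 1083113/288000 65699/16200

Answer: 65699/16200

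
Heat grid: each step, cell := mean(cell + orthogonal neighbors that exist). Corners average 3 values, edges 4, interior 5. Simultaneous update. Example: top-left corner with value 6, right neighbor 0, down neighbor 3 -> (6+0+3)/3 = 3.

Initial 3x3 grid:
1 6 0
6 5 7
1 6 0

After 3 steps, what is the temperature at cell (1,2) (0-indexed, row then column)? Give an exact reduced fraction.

Answer: 673/180

Derivation:
Step 1: cell (1,2) = 3
Step 2: cell (1,2) = 53/12
Step 3: cell (1,2) = 673/180
Full grid after step 3:
  1789/432 2707/720 221/54
  10933/2880 5131/1200 673/180
  1789/432 2707/720 221/54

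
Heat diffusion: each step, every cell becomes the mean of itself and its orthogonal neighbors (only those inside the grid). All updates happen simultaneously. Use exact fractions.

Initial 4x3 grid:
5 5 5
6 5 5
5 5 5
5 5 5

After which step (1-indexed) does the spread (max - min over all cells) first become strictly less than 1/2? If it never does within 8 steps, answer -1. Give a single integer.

Answer: 1

Derivation:
Step 1: max=16/3, min=5, spread=1/3
  -> spread < 1/2 first at step 1
Step 2: max=631/120, min=5, spread=31/120
Step 3: max=5611/1080, min=5, spread=211/1080
Step 4: max=556897/108000, min=9047/1800, spread=14077/108000
Step 5: max=5000407/972000, min=543683/108000, spread=5363/48600
Step 6: max=149540809/29160000, min=302869/60000, spread=93859/1166400
Step 7: max=8958274481/1749600000, min=491336467/97200000, spread=4568723/69984000
Step 8: max=536660435629/104976000000, min=14761618889/2916000000, spread=8387449/167961600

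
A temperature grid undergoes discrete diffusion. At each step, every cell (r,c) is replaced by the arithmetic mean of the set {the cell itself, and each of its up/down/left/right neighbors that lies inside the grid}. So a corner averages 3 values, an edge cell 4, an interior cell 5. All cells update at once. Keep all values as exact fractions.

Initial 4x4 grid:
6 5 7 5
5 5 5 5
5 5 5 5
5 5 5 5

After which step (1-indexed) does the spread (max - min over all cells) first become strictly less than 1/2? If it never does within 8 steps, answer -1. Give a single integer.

Answer: 3

Derivation:
Step 1: max=23/4, min=5, spread=3/4
Step 2: max=1339/240, min=5, spread=139/240
Step 3: max=39059/7200, min=5, spread=3059/7200
  -> spread < 1/2 first at step 3
Step 4: max=1160977/216000, min=2509/500, spread=77089/216000
Step 5: max=34478123/6480000, min=453407/90000, spread=1832819/6480000
Step 6: max=1030118299/194400000, min=2185297/432000, spread=46734649/194400000
Step 7: max=30751328479/5832000000, min=82204523/16200000, spread=1157700199/5832000000
Step 8: max=919905154327/174960000000, min=49481921561/9720000000, spread=29230566229/174960000000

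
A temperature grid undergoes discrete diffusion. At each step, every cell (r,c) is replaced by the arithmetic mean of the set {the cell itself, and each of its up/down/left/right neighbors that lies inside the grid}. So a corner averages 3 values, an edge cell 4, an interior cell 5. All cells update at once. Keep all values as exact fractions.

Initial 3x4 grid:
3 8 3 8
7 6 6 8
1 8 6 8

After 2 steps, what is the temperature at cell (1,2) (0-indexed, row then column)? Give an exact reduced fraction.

Step 1: cell (1,2) = 29/5
Step 2: cell (1,2) = 671/100
Full grid after step 2:
  61/12 97/16 1403/240 241/36
  271/48 273/50 671/100 809/120
  89/18 295/48 1523/240 131/18

Answer: 671/100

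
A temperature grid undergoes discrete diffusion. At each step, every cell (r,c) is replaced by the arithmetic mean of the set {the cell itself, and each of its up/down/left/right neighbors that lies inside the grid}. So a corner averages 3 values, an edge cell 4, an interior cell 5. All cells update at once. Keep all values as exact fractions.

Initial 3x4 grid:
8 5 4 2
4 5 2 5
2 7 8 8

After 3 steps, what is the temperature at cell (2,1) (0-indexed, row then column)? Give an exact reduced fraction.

Step 1: cell (2,1) = 11/2
Step 2: cell (2,1) = 1241/240
Step 3: cell (2,1) = 37709/7200
Full grid after step 3:
  5363/1080 34909/7200 31339/7200 583/135
  24041/4800 9769/2000 29737/6000 68813/14400
  5353/1080 37709/7200 12913/2400 111/20

Answer: 37709/7200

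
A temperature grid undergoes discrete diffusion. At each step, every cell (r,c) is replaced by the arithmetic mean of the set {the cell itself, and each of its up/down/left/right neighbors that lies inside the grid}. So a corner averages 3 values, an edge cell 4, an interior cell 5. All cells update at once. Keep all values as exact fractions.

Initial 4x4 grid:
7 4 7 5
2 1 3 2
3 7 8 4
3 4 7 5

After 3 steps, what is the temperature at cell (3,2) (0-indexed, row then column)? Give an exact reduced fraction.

Step 1: cell (3,2) = 6
Step 2: cell (3,2) = 1343/240
Step 3: cell (3,2) = 37481/7200
Full grid after step 3:
  4357/1080 7673/1800 7891/1800 9487/2160
  14011/3600 12553/3000 26773/6000 31969/7200
  14479/3600 26639/6000 14641/3000 35201/7200
  9101/2160 34313/7200 37481/7200 5689/1080

Answer: 37481/7200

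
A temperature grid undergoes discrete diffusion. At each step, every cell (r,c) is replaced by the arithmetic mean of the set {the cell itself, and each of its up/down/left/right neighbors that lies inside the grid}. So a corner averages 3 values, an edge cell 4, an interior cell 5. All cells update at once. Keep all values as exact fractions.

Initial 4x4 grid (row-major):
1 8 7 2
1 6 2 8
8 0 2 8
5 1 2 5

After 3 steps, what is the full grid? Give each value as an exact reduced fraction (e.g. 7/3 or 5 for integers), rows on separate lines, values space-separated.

Answer: 8699/2160 32423/7200 33847/7200 283/54
14389/3600 23129/6000 6877/1500 34777/7200
12473/3600 5461/1500 301/80 10979/2400
469/135 11363/3600 4357/1200 2911/720

Derivation:
After step 1:
  10/3 11/2 19/4 17/3
  4 17/5 5 5
  7/2 17/5 14/5 23/4
  14/3 2 5/2 5
After step 2:
  77/18 1019/240 251/48 185/36
  427/120 213/50 419/100 257/48
  467/120 151/50 389/100 371/80
  61/18 377/120 123/40 53/12
After step 3:
  8699/2160 32423/7200 33847/7200 283/54
  14389/3600 23129/6000 6877/1500 34777/7200
  12473/3600 5461/1500 301/80 10979/2400
  469/135 11363/3600 4357/1200 2911/720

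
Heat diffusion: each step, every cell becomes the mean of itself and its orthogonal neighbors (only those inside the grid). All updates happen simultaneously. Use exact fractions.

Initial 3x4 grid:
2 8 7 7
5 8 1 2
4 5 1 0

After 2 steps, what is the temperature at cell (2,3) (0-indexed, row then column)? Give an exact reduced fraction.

Step 1: cell (2,3) = 1
Step 2: cell (2,3) = 7/4
Full grid after step 2:
  16/3 28/5 317/60 163/36
  1189/240 247/50 96/25 379/120
  167/36 979/240 221/80 7/4

Answer: 7/4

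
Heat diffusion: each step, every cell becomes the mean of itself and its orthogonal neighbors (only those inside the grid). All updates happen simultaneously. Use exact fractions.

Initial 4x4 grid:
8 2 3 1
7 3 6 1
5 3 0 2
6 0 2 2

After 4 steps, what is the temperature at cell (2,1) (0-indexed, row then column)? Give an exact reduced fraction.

Answer: 600319/180000

Derivation:
Step 1: cell (2,1) = 11/5
Step 2: cell (2,1) = 17/5
Step 3: cell (2,1) = 18841/6000
Step 4: cell (2,1) = 600319/180000
Full grid after step 4:
  3623/810 213991/54000 164437/54000 169969/64800
  236671/54000 164791/45000 20983/7200 503503/216000
  207961/54000 600319/180000 4861/2000 154541/72000
  45917/12960 623599/216000 166781/72000 20459/10800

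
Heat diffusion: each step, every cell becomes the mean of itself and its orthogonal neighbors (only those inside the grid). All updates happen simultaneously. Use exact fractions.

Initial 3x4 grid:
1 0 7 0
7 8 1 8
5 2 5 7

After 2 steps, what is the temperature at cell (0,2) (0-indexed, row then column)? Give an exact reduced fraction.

Step 1: cell (0,2) = 2
Step 2: cell (0,2) = 21/5
Full grid after step 2:
  143/36 46/15 21/5 11/3
  971/240 473/100 383/100 161/30
  179/36 1021/240 1273/240 173/36

Answer: 21/5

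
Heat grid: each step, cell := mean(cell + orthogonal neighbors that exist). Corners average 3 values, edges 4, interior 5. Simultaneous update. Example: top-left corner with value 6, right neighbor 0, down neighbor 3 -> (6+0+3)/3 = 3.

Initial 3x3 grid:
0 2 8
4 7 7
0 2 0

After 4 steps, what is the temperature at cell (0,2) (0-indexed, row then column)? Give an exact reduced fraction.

Step 1: cell (0,2) = 17/3
Step 2: cell (0,2) = 185/36
Step 3: cell (0,2) = 9979/2160
Step 4: cell (0,2) = 558593/129600
Full grid after step 4:
  37039/10800 3363331/864000 558593/129600
  302509/96000 1304147/360000 1758353/432000
  31789/10800 950777/288000 160931/43200

Answer: 558593/129600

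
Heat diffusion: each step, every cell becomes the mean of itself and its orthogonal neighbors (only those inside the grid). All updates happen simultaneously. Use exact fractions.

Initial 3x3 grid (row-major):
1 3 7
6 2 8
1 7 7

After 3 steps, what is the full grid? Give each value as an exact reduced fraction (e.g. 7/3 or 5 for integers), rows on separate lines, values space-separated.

Answer: 8207/2160 60469/14400 1253/240
8999/2400 1808/375 9593/1800
9427/2160 23123/4800 12497/2160

Derivation:
After step 1:
  10/3 13/4 6
  5/2 26/5 6
  14/3 17/4 22/3
After step 2:
  109/36 1067/240 61/12
  157/40 106/25 92/15
  137/36 429/80 211/36
After step 3:
  8207/2160 60469/14400 1253/240
  8999/2400 1808/375 9593/1800
  9427/2160 23123/4800 12497/2160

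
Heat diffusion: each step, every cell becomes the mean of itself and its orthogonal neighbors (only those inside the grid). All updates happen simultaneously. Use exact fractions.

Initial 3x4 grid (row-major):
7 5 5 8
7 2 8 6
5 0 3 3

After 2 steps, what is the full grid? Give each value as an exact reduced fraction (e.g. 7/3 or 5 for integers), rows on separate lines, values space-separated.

After step 1:
  19/3 19/4 13/2 19/3
  21/4 22/5 24/5 25/4
  4 5/2 7/2 4
After step 2:
  49/9 1319/240 1343/240 229/36
  1199/240 217/50 509/100 1283/240
  47/12 18/5 37/10 55/12

Answer: 49/9 1319/240 1343/240 229/36
1199/240 217/50 509/100 1283/240
47/12 18/5 37/10 55/12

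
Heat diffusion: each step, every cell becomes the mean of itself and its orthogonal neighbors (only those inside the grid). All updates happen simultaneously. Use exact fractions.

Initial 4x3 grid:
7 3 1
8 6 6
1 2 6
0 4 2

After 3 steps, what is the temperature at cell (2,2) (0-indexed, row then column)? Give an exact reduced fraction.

Step 1: cell (2,2) = 4
Step 2: cell (2,2) = 331/80
Step 3: cell (2,2) = 9151/2400
Full grid after step 3:
  353/72 67201/14400 469/108
  10891/2400 26279/6000 30923/7200
  25003/7200 5581/1500 9151/2400
  6073/2160 1333/450 827/240

Answer: 9151/2400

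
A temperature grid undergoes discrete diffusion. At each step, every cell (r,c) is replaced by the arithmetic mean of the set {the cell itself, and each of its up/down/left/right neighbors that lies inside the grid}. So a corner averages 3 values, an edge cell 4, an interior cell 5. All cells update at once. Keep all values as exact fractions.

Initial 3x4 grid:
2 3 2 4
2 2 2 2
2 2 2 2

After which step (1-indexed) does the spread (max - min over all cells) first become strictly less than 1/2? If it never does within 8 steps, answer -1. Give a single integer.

Answer: 3

Derivation:
Step 1: max=11/4, min=2, spread=3/4
Step 2: max=95/36, min=2, spread=23/36
Step 3: max=529/216, min=407/200, spread=559/1350
  -> spread < 1/2 first at step 3
Step 4: max=156127/64800, min=11161/5400, spread=4439/12960
Step 5: max=9128333/3888000, min=227443/108000, spread=188077/777600
Step 6: max=541605727/233280000, min=5158237/2430000, spread=1856599/9331200
Step 7: max=32118296693/13996800000, min=1250829757/583200000, spread=83935301/559872000
Step 8: max=1913735654287/839808000000, min=25174869221/11664000000, spread=809160563/6718464000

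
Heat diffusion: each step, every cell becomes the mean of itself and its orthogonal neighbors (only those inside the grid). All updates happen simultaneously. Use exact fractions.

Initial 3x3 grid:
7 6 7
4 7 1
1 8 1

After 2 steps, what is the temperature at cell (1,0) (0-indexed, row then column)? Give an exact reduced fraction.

Answer: 399/80

Derivation:
Step 1: cell (1,0) = 19/4
Step 2: cell (1,0) = 399/80
Full grid after step 2:
  103/18 1337/240 185/36
  399/80 499/100 43/10
  40/9 1027/240 139/36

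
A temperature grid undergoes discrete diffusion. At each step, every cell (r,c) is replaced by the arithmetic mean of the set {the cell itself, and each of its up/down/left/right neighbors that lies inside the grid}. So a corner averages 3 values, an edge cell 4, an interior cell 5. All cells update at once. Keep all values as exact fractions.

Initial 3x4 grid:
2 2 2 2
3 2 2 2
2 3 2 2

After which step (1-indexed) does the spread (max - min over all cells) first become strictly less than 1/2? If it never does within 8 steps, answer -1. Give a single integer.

Answer: 2

Derivation:
Step 1: max=8/3, min=2, spread=2/3
Step 2: max=193/80, min=2, spread=33/80
  -> spread < 1/2 first at step 2
Step 3: max=5179/2160, min=2, spread=859/2160
Step 4: max=300803/129600, min=3679/1800, spread=7183/25920
Step 5: max=17891077/7776000, min=222211/108000, spread=378377/1555200
Step 6: max=1058781623/466560000, min=2249789/1080000, spread=3474911/18662400
Step 7: max=63070000357/27993600000, min=203853989/97200000, spread=174402061/1119744000
Step 8: max=3756516566063/1679616000000, min=24639816727/11664000000, spread=1667063659/13436928000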